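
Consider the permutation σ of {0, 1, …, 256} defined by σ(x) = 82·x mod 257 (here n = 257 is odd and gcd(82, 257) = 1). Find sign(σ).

Start at x=246: 246 → 126 → 52 → 152 → 128 → 216 → 236 → … (one orbit).
π_82 has 2 disjoint cycles with lengths [256, 1] on {0,…,256}.
257 − 2 = 255 transpositions; sign(π) = (−1)^255 = -1.
Zolotarev: (82|257) = -1, matching the cycle-count sign.

-1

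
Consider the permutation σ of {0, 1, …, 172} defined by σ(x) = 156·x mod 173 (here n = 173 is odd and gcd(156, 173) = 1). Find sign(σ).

-1

Trace 130: π^k(130) = [130, 39, 29, 26, 77, 75, 109] for k=0..6.
2 cycles of lengths [172, 1].
Σ(ℓ_i−1) = 173−2 = 171; sign = (−1)^171 = -1.
Zolotarev: (156|173) = -1, matching the cycle-count sign.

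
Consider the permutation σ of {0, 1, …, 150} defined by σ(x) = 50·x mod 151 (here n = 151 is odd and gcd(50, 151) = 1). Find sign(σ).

Trace 86: π^k(86) = [86, 72, 127, 8, 98, 68, 78] for k=0..6.
π_50 has 7 disjoint cycles with lengths [25, 25, 25, 25, 25, 25, 1] on {0,…,150}.
7 cycles on 151: each ℓ→(−1)^(ℓ−1), product (−1)^144 = +1.

+1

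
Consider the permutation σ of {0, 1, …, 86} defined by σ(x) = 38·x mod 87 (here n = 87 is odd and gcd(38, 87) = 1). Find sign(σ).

-1

Trace 38: π^k(38) = [38, 52, 62, 7, 5, 16, 86] for k=0..6.
Cycle type of π: 14×6 + 2 + 1; total 8 cycles.
8 cycles on 87: each ℓ→(−1)^(ℓ−1), product (−1)^79 = -1.
The Jacobi symbol (38|87) = -1 (Zolotarev) agrees.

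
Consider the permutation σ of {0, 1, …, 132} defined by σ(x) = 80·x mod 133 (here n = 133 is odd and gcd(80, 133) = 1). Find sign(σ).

-1

Trace 5: π^k(5) = [5, 1, 80, 16, 83, 123, 131] for k=0..6.
Cycle type of π: 18×6 + 9×2 + 6 + 1; total 10 cycles.
With 10 cycles on 133 points, sign = (−1)^{133−10} = -1.
(80|133)_J = -1 (Zolotarev's lemma cross-check).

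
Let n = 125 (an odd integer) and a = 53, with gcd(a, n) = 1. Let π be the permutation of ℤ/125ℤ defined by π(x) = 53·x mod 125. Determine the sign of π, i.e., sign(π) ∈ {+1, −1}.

-1

Trace 11: π^k(11) = [11, 83, 24, 22, 41, 48, 44] for k=0..6.
π_53 has 4 disjoint cycles with lengths [100, 20, 4, 1] on {0,…,124}.
4 cycles on 125: each ℓ→(−1)^(ℓ−1), product (−1)^121 = -1.
Via Zolotarev, sign(π_{53}) = (53|125) = -1.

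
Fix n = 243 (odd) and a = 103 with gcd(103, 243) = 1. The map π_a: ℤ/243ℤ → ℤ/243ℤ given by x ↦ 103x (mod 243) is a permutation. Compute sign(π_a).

Trace 211: π^k(211) = [211, 106, 226, 193, 196, 19, 13] for k=0..6.
The orbit structure of x ↦ 103x mod 243: 11 orbits of sizes [81, 81, 27, 27, 9, 9, 3, 3, 1, 1, 1].
With 11 cycles on 243 points, sign = (−1)^{243−11} = +1.
Via Zolotarev, sign(π_{103}) = (103|243) = +1.

+1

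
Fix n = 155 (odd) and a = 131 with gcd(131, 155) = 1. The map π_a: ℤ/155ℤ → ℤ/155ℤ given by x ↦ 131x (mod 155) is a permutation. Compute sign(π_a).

+1

Trace 66: π^k(66) = [66, 121, 41, 101, 56, 51, 16] for k=0..6.
Cycle lengths of π_131 on ℤ/155ℤ: [15, 15, 15, 15, 15, 15, 15, 15, 15, 15, 1, 1, 1, 1, 1]; 15 cycles in total.
155 − 15 = 140 transpositions; sign(π) = (−1)^140 = +1.
(131|155)_J = +1 (Zolotarev's lemma cross-check).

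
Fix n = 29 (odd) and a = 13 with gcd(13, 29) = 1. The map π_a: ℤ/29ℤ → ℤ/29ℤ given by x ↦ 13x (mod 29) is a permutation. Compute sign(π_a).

+1

Orbit of 6 under x↦13x: [6, 20, 28, 16, 5, 7, 4]… (length divides ord_29(13)).
The orbit structure of x ↦ 13x mod 29: 3 orbits of sizes [14, 14, 1].
29 − 3 = 26 transpositions; sign(π) = (−1)^26 = +1.
Zolotarev: (13|29) = +1, matching the cycle-count sign.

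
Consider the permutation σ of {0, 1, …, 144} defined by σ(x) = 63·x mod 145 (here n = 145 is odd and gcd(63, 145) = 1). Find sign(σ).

Orbit of 92 under x↦63x: [92, 141, 38, 74, 22, 81, 28]… (length divides ord_145(63)).
π_63 has 8 disjoint cycles with lengths [28, 28, 28, 28, 14, 14, 4, 1] on {0,…,144}.
With 8 cycles on 145 points, sign = (−1)^{145−8} = -1.

-1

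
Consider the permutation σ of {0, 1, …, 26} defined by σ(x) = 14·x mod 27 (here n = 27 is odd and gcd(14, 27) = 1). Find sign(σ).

-1

Start at x=5: 5 → 16 → 8 → 4 → 2 → 1 → 14 → … (one orbit).
4 cycles of lengths [18, 6, 2, 1].
4 cycles on 27: each ℓ→(−1)^(ℓ−1), product (−1)^23 = -1.
The Jacobi symbol (14|27) = -1 (Zolotarev) agrees.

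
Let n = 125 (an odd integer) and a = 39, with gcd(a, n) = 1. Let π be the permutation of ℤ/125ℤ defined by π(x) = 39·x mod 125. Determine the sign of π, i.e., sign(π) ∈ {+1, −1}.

+1

Start at x=121: 121 → 94 → 41 → 99 → 111 → 79 → 81 → … (one orbit).
The orbit structure of x ↦ 39x mod 125: 7 orbits of sizes [50, 50, 10, 10, 2, 2, 1].
7 cycles on 125: each ℓ→(−1)^(ℓ−1), product (−1)^118 = +1.
The Jacobi symbol (39|125) = +1 (Zolotarev) agrees.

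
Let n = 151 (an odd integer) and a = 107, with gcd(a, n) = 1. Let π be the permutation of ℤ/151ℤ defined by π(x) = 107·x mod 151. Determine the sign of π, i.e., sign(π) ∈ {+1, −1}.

Orbit of 83 under x↦107x: [83, 123, 24, 1, 107, 124, 131]… (length divides ord_151(107)).
Cycle type of π: 50×3 + 1; total 4 cycles.
n − c = 151 − 4 = 147; sign = (−1)^147 = -1.

-1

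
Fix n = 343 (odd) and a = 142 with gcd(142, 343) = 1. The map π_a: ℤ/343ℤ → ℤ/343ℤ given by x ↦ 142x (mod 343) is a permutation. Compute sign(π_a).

+1

Start at x=78: 78 → 100 → 137 → 246 → 289 → 221 → 169 → … (one orbit).
Cycle lengths of π_142 on ℤ/343ℤ: [147, 147, 21, 21, 3, 3, 1]; 7 cycles in total.
With 7 cycles on 343 points, sign = (−1)^{343−7} = +1.
(142|343)_J = +1 (Zolotarev's lemma cross-check).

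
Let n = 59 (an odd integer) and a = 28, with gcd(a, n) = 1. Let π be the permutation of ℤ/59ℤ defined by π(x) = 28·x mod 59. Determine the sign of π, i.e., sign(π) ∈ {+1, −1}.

+1

Start at x=15: 15 → 7 → 19 → 1 → 28 → 17 → 4 → … (one orbit).
The orbit structure of x ↦ 28x mod 59: 3 orbits of sizes [29, 29, 1].
With 3 cycles on 59 points, sign = (−1)^{59−3} = +1.
Check: (28/59) = +1 by Zolotarev.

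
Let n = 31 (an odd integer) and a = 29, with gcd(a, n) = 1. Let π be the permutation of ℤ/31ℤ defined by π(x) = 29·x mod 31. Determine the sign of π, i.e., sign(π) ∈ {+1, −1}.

-1

Start at x=15: 15 → 1 → 29 → 4 → 23 → 16 → 30 → … (one orbit).
The orbit structure of x ↦ 29x mod 31: 4 orbits of sizes [10, 10, 10, 1].
4 cycles on 31: each ℓ→(−1)^(ℓ−1), product (−1)^27 = -1.
The Jacobi symbol (29|31) = -1 (Zolotarev) agrees.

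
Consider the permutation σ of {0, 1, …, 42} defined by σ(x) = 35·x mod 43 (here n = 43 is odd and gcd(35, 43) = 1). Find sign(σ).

Orbit of 11 under x↦35x: [11, 41, 16, 1, 35, 21, 4]… (length divides ord_43(35)).
The orbit structure of x ↦ 35x mod 43: 7 orbits of sizes [7, 7, 7, 7, 7, 7, 1].
43 − 7 = 36 transpositions; sign(π) = (−1)^36 = +1.
Zolotarev: (35|43) = +1, matching the cycle-count sign.

+1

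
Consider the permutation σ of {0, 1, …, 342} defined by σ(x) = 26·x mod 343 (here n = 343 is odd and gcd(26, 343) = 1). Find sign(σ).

Orbit of 257 under x↦26x: [257, 165, 174, 65, 318, 36, 250]… (length divides ord_343(26)).
4 cycles of lengths [294, 42, 6, 1].
343 − 4 = 339 transpositions; sign(π) = (−1)^339 = -1.

-1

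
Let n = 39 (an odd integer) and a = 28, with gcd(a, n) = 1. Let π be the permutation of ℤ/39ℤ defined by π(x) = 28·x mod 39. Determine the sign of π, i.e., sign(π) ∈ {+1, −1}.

Trace 16: π^k(16) = [16, 19, 25, 37, 22, 31, 10] for k=0..6.
The orbit structure of x ↦ 28x mod 39: 6 orbits of sizes [12, 12, 12, 1, 1, 1].
Σ(ℓ_i−1) = 39−6 = 33; sign = (−1)^33 = -1.
Zolotarev: (28|39) = -1, matching the cycle-count sign.

-1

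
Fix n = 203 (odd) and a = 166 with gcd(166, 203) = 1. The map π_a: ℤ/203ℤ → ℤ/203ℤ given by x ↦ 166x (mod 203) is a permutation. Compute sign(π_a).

+1

Orbit of 90 under x↦166x: [90, 121, 192, 1, 166, 151, 97]… (length divides ord_203(166)).
The orbit structure of x ↦ 166x mod 203: 5 orbits of sizes [84, 84, 28, 6, 1].
n − c = 203 − 5 = 198; sign = (−1)^198 = +1.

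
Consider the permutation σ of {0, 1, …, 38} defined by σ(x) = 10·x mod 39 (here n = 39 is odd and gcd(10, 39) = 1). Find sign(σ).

+1

Trace 16: π^k(16) = [16, 4, 1, 10, 22, 25] for k=0..5.
Cycle type of π: 6×6 + 1×3; total 9 cycles.
n − c = 39 − 9 = 30; sign = (−1)^30 = +1.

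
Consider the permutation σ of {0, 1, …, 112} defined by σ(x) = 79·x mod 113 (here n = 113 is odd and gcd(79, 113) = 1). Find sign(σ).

-1

Start at x=64: 64 → 84 → 82 → 37 → 98 → 58 → 62 → … (one orbit).
The orbit structure of x ↦ 79x mod 113: 2 orbits of sizes [112, 1].
2 cycles on 113: each ℓ→(−1)^(ℓ−1), product (−1)^111 = -1.
(79|113)_J = -1 (Zolotarev's lemma cross-check).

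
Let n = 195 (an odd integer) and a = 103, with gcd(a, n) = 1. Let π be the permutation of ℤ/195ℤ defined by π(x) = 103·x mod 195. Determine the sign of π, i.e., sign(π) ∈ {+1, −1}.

-1

Orbit of 1 under x↦103x: [1, 103, 79, 142]… (length divides ord_195(103)).
Cycle type of π: 4×39 + 2×18 + 1×3; total 60 cycles.
195 − 60 = 135 transpositions; sign(π) = (−1)^135 = -1.
(103|195)_J = -1 (Zolotarev's lemma cross-check).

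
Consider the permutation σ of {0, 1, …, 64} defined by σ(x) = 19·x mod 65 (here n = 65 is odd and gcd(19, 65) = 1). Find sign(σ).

-1

Trace 34: π^k(34) = [34, 61, 54, 51, 59, 16, 44] for k=0..6.
π_19 has 8 disjoint cycles with lengths [12, 12, 12, 12, 12, 2, 2, 1] on {0,…,64}.
With 8 cycles on 65 points, sign = (−1)^{65−8} = -1.
Via Zolotarev, sign(π_{19}) = (19|65) = -1.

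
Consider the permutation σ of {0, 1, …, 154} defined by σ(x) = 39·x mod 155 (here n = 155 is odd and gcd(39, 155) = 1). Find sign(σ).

Trace 1: π^k(1) = [1, 39, 126, 109, 66, 94, 101] for k=0..6.
21 cycles of lengths [10, 10, 10, 10, 10, 10, 10, 10, 10, 10, 10, 10, 5, 5, 5, 5, 5, 5, 2, 2, 1].
Σ(ℓ_i−1) = 155−21 = 134; sign = (−1)^134 = +1.
Zolotarev: (39|155) = +1, matching the cycle-count sign.

+1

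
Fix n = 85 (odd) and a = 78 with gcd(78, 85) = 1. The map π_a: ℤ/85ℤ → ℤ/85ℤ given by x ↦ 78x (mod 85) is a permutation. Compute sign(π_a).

+1

Start at x=9: 9 → 22 → 16 → 58 → 19 → 37 → 81 → … (one orbit).
Cycle type of π: 16×5 + 4 + 1; total 7 cycles.
n − c = 85 − 7 = 78; sign = (−1)^78 = +1.
Zolotarev: (78|85) = +1, matching the cycle-count sign.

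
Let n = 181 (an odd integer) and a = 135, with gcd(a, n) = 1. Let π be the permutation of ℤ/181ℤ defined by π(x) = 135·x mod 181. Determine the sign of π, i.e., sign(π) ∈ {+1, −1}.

Start at x=125: 125 → 42 → 59 → 1 → 135 → 125 (one orbit).
Cycle lengths of π_135 on ℤ/181ℤ: [5, 5, 5, 5, 5, 5, 5, 5, 5, 5, 5, 5, 5, 5, 5, 5, 5, 5, 5, 5, 5, 5, 5, 5, 5, 5, 5, 5, 5, 5, 5, 5, 5, 5, 5, 5, 1]; 37 cycles in total.
181 − 37 = 144 transpositions; sign(π) = (−1)^144 = +1.

+1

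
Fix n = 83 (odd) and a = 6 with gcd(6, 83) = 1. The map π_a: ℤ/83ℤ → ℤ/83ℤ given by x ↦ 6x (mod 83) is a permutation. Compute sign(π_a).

Start at x=3: 3 → 18 → 25 → 67 → 70 → 5 → 30 → … (one orbit).
The orbit structure of x ↦ 6x mod 83: 2 orbits of sizes [82, 1].
n − c = 83 − 2 = 81; sign = (−1)^81 = -1.
Check: (6/83) = -1 by Zolotarev.

-1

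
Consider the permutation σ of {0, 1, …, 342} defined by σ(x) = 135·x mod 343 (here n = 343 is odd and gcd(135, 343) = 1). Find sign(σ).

Start at x=158: 158 → 64 → 65 → 200 → 246 → 282 → 340 → … (one orbit).
π_135 has 7 disjoint cycles with lengths [147, 147, 21, 21, 3, 3, 1] on {0,…,342}.
With 7 cycles on 343 points, sign = (−1)^{343−7} = +1.
Zolotarev: (135|343) = +1, matching the cycle-count sign.

+1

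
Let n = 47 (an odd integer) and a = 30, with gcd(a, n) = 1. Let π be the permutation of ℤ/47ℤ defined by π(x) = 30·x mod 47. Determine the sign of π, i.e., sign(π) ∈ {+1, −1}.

Orbit of 19 under x↦30x: [19, 6, 39, 42, 38, 12, 31]… (length divides ord_47(30)).
Cycle type of π: 46 + 1; total 2 cycles.
n − c = 47 − 2 = 45; sign = (−1)^45 = -1.
The Jacobi symbol (30|47) = -1 (Zolotarev) agrees.

-1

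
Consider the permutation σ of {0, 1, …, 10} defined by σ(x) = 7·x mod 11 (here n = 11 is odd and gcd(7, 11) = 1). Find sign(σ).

-1

Trace 9: π^k(9) = [9, 8, 1, 7, 5, 2, 3] for k=0..6.
Cycle lengths of π_7 on ℤ/11ℤ: [10, 1]; 2 cycles in total.
n − c = 11 − 2 = 9; sign = (−1)^9 = -1.
The Jacobi symbol (7|11) = -1 (Zolotarev) agrees.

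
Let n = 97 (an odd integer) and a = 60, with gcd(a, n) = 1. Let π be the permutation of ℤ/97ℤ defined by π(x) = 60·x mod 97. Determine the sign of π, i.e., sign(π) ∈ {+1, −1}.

-1

Start at x=52: 52 → 16 → 87 → 79 → 84 → 93 → 51 → … (one orbit).
The orbit structure of x ↦ 60x mod 97: 2 orbits of sizes [96, 1].
With 2 cycles on 97 points, sign = (−1)^{97−2} = -1.
Via Zolotarev, sign(π_{60}) = (60|97) = -1.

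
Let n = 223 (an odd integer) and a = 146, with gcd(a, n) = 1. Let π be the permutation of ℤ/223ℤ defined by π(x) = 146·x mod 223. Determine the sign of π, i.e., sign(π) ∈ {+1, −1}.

Start at x=76: 76 → 169 → 144 → 62 → 132 → 94 → 121 → … (one orbit).
3 cycles of lengths [111, 111, 1].
Σ(ℓ_i−1) = 223−3 = 220; sign = (−1)^220 = +1.
Via Zolotarev, sign(π_{146}) = (146|223) = +1.

+1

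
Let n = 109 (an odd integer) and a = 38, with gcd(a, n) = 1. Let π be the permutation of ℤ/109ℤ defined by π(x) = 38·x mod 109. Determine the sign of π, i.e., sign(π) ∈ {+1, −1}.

+1

Trace 66: π^k(66) = [66, 1, 38, 27, 45, 75, 16] for k=0..6.
13 cycles of lengths [9, 9, 9, 9, 9, 9, 9, 9, 9, 9, 9, 9, 1].
109 − 13 = 96 transpositions; sign(π) = (−1)^96 = +1.
Zolotarev: (38|109) = +1, matching the cycle-count sign.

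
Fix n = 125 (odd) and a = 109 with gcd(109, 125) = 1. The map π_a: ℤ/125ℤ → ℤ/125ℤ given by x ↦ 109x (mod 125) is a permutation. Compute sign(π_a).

+1

Start at x=69: 69 → 21 → 39 → 1 → 109 → 6 → 29 → … (one orbit).
π_109 has 7 disjoint cycles with lengths [50, 50, 10, 10, 2, 2, 1] on {0,…,124}.
sign(π) = (−1)^{n − #cycles} = (−1)^{125−7} = (−1)^118 = +1.
The Jacobi symbol (109|125) = +1 (Zolotarev) agrees.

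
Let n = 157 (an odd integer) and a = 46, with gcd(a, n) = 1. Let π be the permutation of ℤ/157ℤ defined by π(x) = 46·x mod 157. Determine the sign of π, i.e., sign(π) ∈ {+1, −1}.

Start at x=130: 130 → 14 → 16 → 108 → 101 → 93 → 39 → … (one orbit).
13 cycles of lengths [13, 13, 13, 13, 13, 13, 13, 13, 13, 13, 13, 13, 1].
n − c = 157 − 13 = 144; sign = (−1)^144 = +1.
The Jacobi symbol (46|157) = +1 (Zolotarev) agrees.

+1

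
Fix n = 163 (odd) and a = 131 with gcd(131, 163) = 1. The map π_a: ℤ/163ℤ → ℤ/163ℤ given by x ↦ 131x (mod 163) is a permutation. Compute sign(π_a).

Orbit of 65 under x↦131x: [65, 39, 56, 1, 131, 46, 158]… (length divides ord_163(131)).
Decompose π into cycles: lengths [81, 81, 1] (3 cycles, including the fixed point 0).
Σ(ℓ_i−1) = 163−3 = 160; sign = (−1)^160 = +1.

+1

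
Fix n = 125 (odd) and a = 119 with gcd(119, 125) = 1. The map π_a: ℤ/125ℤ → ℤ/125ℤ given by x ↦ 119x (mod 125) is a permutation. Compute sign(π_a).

+1

Orbit of 116 under x↦119x: [116, 54, 51, 69, 86, 109, 96]… (length divides ord_125(119)).
The orbit structure of x ↦ 119x mod 125: 7 orbits of sizes [50, 50, 10, 10, 2, 2, 1].
With 7 cycles on 125 points, sign = (−1)^{125−7} = +1.
The Jacobi symbol (119|125) = +1 (Zolotarev) agrees.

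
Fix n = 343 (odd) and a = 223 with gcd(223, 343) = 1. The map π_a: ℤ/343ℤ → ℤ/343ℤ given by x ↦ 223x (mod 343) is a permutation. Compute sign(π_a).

-1

Orbit of 20 under x↦223x: [20, 1, 223, 337, 34, 36, 139]… (length divides ord_343(223)).
The orbit structure of x ↦ 223x mod 343: 10 orbits of sizes [98, 98, 98, 14, 14, 14, 2, 2, 2, 1].
With 10 cycles on 343 points, sign = (−1)^{343−10} = -1.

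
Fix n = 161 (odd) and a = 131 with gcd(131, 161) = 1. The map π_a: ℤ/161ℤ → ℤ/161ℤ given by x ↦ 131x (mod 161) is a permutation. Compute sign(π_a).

Orbit of 156 under x↦131x: [156, 150, 8, 82, 116, 62, 72]… (length divides ord_161(131)).
6 cycles of lengths [66, 66, 11, 11, 6, 1].
n − c = 161 − 6 = 155; sign = (−1)^155 = -1.
The Jacobi symbol (131|161) = -1 (Zolotarev) agrees.

-1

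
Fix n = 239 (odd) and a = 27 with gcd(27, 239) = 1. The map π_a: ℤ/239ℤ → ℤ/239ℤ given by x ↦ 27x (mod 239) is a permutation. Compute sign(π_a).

+1

Orbit of 45 under x↦27x: [45, 20, 62, 1, 27, 12, 85]… (length divides ord_239(27)).
The orbit structure of x ↦ 27x mod 239: 3 orbits of sizes [119, 119, 1].
sign(π) = (−1)^{n − #cycles} = (−1)^{239−3} = (−1)^236 = +1.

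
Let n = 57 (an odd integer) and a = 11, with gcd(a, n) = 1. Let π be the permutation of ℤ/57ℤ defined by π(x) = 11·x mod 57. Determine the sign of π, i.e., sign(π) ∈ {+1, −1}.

Trace 49: π^k(49) = [49, 26, 1, 11, 7, 20] for k=0..5.
π_11 has 14 disjoint cycles with lengths [6, 6, 6, 6, 6, 6, 3, 3, 3, 3, 3, 3, 2, 1] on {0,…,56}.
With 14 cycles on 57 points, sign = (−1)^{57−14} = -1.
(11|57)_J = -1 (Zolotarev's lemma cross-check).

-1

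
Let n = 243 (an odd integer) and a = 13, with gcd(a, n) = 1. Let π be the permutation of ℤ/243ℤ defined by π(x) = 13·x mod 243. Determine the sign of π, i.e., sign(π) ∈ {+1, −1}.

+1

Trace 112: π^k(112) = [112, 241, 217, 148, 223, 226, 22] for k=0..6.
The orbit structure of x ↦ 13x mod 243: 11 orbits of sizes [81, 81, 27, 27, 9, 9, 3, 3, 1, 1, 1].
11 cycles on 243: each ℓ→(−1)^(ℓ−1), product (−1)^232 = +1.
Check: (13/243) = +1 by Zolotarev.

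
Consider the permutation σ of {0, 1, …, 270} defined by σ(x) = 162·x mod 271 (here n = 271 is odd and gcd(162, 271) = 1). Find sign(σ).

+1

Start at x=252: 252 → 174 → 4 → 106 → 99 → 49 → 79 → … (one orbit).
The orbit structure of x ↦ 162x mod 271: 3 orbits of sizes [135, 135, 1].
3 cycles on 271: each ℓ→(−1)^(ℓ−1), product (−1)^268 = +1.
Check: (162/271) = +1 by Zolotarev.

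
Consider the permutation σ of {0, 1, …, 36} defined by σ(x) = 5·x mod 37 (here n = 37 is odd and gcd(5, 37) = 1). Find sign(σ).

-1

Trace 25: π^k(25) = [25, 14, 33, 17, 11, 18, 16] for k=0..6.
Cycle lengths of π_5 on ℤ/37ℤ: [36, 1]; 2 cycles in total.
37 − 2 = 35 transpositions; sign(π) = (−1)^35 = -1.
Check: (5/37) = -1 by Zolotarev.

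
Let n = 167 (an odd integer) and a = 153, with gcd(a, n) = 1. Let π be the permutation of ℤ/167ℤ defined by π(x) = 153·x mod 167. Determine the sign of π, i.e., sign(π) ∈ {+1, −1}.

Trace 103: π^k(103) = [103, 61, 148, 99, 117, 32, 53] for k=0..6.
π_153 has 2 disjoint cycles with lengths [166, 1] on {0,…,166}.
Σ(ℓ_i−1) = 167−2 = 165; sign = (−1)^165 = -1.

-1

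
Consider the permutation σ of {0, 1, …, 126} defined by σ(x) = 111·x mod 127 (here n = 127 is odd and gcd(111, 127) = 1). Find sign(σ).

-1

Start at x=95: 95 → 4 → 63 → 8 → 126 → 16 → 125 → … (one orbit).
The orbit structure of x ↦ 111x mod 127: 10 orbits of sizes [14, 14, 14, 14, 14, 14, 14, 14, 14, 1].
10 cycles on 127: each ℓ→(−1)^(ℓ−1), product (−1)^117 = -1.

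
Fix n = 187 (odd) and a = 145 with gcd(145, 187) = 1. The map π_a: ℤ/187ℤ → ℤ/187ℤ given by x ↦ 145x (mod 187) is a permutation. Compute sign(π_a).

Trace 47: π^k(47) = [47, 83, 67, 178, 4, 19, 137] for k=0..6.
The orbit structure of x ↦ 145x mod 187: 8 orbits of sizes [40, 40, 40, 40, 10, 8, 8, 1].
8 cycles on 187: each ℓ→(−1)^(ℓ−1), product (−1)^179 = -1.
The Jacobi symbol (145|187) = -1 (Zolotarev) agrees.

-1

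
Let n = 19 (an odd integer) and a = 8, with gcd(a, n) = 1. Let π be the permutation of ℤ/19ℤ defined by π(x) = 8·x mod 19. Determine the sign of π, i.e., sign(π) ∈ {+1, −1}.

Orbit of 8 under x↦8x: [8, 7, 18, 11, 12, 1]… (length divides ord_19(8)).
Cycle type of π: 6×3 + 1; total 4 cycles.
4 cycles on 19: each ℓ→(−1)^(ℓ−1), product (−1)^15 = -1.
The Jacobi symbol (8|19) = -1 (Zolotarev) agrees.

-1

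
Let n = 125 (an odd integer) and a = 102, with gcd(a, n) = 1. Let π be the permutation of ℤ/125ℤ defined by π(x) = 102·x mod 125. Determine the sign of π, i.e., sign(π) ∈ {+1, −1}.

-1

Orbit of 119 under x↦102x: [119, 13, 76, 2, 79, 58, 41]… (length divides ord_125(102)).
Cycle type of π: 100 + 20 + 4 + 1; total 4 cycles.
4 cycles on 125: each ℓ→(−1)^(ℓ−1), product (−1)^121 = -1.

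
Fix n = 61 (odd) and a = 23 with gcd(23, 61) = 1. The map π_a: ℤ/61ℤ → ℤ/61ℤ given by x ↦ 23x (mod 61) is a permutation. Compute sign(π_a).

-1

Trace 24: π^k(24) = [24, 3, 8, 1, 23, 41, 28] for k=0..6.
4 cycles of lengths [20, 20, 20, 1].
4 cycles on 61: each ℓ→(−1)^(ℓ−1), product (−1)^57 = -1.
Zolotarev: (23|61) = -1, matching the cycle-count sign.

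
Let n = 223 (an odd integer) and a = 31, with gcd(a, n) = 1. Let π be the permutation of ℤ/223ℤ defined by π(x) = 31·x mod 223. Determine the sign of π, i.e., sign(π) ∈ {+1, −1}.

Orbit of 156 under x↦31x: [156, 153, 60, 76, 126, 115, 220]… (length divides ord_223(31)).
The orbit structure of x ↦ 31x mod 223: 3 orbits of sizes [111, 111, 1].
sign(π) = (−1)^{n − #cycles} = (−1)^{223−3} = (−1)^220 = +1.

+1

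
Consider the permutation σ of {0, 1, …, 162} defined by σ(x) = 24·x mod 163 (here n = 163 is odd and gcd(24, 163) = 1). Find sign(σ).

+1

Start at x=91: 91 → 65 → 93 → 113 → 104 → 51 → 83 → … (one orbit).
The orbit structure of x ↦ 24x mod 163: 3 orbits of sizes [81, 81, 1].
sign(π) = (−1)^{n − #cycles} = (−1)^{163−3} = (−1)^160 = +1.
Check: (24/163) = +1 by Zolotarev.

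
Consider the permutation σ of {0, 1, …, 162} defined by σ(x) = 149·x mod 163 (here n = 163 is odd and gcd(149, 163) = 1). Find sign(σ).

-1

Start at x=162: 162 → 14 → 130 → 136 → 52 → 87 → 86 → … (one orbit).
The orbit structure of x ↦ 149x mod 163: 2 orbits of sizes [162, 1].
2 cycles on 163: each ℓ→(−1)^(ℓ−1), product (−1)^161 = -1.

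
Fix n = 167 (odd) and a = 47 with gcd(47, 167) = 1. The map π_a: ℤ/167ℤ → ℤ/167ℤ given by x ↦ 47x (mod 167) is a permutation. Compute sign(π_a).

+1

Start at x=4: 4 → 21 → 152 → 130 → 98 → 97 → 50 → … (one orbit).
3 cycles of lengths [83, 83, 1].
167 − 3 = 164 transpositions; sign(π) = (−1)^164 = +1.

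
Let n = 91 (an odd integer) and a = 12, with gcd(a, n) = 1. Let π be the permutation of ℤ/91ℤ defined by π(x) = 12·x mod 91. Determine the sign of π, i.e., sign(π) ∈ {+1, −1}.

-1

Start at x=90: 90 → 79 → 38 → 1 → 12 → 53 → 90 (one orbit).
Decompose π into cycles: lengths [6, 6, 6, 6, 6, 6, 6, 6, 6, 6, 6, 6, 6, 2, 2, 2, 2, 2, 2, 1] (20 cycles, including the fixed point 0).
20 cycles on 91: each ℓ→(−1)^(ℓ−1), product (−1)^71 = -1.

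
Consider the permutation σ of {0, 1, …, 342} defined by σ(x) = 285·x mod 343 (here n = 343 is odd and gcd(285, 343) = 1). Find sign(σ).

-1

Orbit of 244 under x↦285x: [244, 254, 17, 43, 250, 249, 307]… (length divides ord_343(285)).
4 cycles of lengths [294, 42, 6, 1].
With 4 cycles on 343 points, sign = (−1)^{343−4} = -1.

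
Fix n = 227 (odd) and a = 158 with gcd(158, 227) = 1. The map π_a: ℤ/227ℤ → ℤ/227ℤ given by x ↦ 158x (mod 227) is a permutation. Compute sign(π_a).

-1

Trace 188: π^k(188) = [188, 194, 7, 198, 185, 174, 25] for k=0..6.
2 cycles of lengths [226, 1].
Σ(ℓ_i−1) = 227−2 = 225; sign = (−1)^225 = -1.
The Jacobi symbol (158|227) = -1 (Zolotarev) agrees.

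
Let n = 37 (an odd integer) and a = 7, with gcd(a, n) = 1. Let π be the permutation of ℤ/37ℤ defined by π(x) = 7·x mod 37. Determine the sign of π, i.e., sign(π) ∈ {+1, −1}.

Start at x=7: 7 → 12 → 10 → 33 → 9 → 26 → 34 → … (one orbit).
5 cycles of lengths [9, 9, 9, 9, 1].
Σ(ℓ_i−1) = 37−5 = 32; sign = (−1)^32 = +1.

+1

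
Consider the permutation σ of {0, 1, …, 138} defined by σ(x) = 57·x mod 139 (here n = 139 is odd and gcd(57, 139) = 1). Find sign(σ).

+1

Start at x=57: 57 → 52 → 45 → 63 → 116 → 79 → 55 → … (one orbit).
Cycle type of π: 23×6 + 1; total 7 cycles.
With 7 cycles on 139 points, sign = (−1)^{139−7} = +1.
Check: (57/139) = +1 by Zolotarev.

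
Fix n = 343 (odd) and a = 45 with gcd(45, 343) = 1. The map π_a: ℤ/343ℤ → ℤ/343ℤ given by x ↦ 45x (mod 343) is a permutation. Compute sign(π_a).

-1

Orbit of 206 under x↦45x: [206, 9, 62, 46, 12, 197, 290]… (length divides ord_343(45)).
The orbit structure of x ↦ 45x mod 343: 4 orbits of sizes [294, 42, 6, 1].
n − c = 343 − 4 = 339; sign = (−1)^339 = -1.
Zolotarev: (45|343) = -1, matching the cycle-count sign.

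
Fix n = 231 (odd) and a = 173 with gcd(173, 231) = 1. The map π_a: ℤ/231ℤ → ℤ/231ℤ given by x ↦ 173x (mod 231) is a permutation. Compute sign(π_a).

-1

Trace 100: π^k(100) = [100, 206, 64, 215, 4, 230, 58] for k=0..6.
π_173 has 14 disjoint cycles with lengths [30, 30, 30, 30, 30, 30, 10, 10, 10, 6, 6, 6, 2, 1] on {0,…,230}.
231 − 14 = 217 transpositions; sign(π) = (−1)^217 = -1.
Zolotarev: (173|231) = -1, matching the cycle-count sign.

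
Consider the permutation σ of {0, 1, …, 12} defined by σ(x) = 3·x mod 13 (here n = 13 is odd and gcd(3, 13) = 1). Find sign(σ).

Start at x=1: 1 → 3 → 9 → 1 (one orbit).
Cycle type of π: 3×4 + 1; total 5 cycles.
sign(π) = (−1)^{n − #cycles} = (−1)^{13−5} = (−1)^8 = +1.

+1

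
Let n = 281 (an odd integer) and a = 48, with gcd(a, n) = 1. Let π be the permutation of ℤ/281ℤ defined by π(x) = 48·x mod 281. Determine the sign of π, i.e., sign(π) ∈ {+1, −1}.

Start at x=10: 10 → 199 → 279 → 185 → 169 → 244 → 191 → … (one orbit).
Cycle lengths of π_48 on ℤ/281ℤ: [280, 1]; 2 cycles in total.
281 − 2 = 279 transpositions; sign(π) = (−1)^279 = -1.
(48|281)_J = -1 (Zolotarev's lemma cross-check).

-1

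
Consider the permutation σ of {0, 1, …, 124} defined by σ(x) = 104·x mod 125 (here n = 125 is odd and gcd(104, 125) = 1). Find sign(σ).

Start at x=89: 89 → 6 → 124 → 21 → 59 → 11 → 19 → … (one orbit).
Cycle lengths of π_104 on ℤ/125ℤ: [50, 50, 10, 10, 2, 2, 1]; 7 cycles in total.
125 − 7 = 118 transpositions; sign(π) = (−1)^118 = +1.

+1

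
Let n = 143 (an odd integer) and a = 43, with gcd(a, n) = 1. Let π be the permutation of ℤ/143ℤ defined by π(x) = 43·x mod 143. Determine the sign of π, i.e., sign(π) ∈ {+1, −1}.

Trace 10: π^k(10) = [10, 1, 43, 133, 142, 100] for k=0..5.
Cycle type of π: 6×22 + 2×5 + 1; total 28 cycles.
With 28 cycles on 143 points, sign = (−1)^{143−28} = -1.
The Jacobi symbol (43|143) = -1 (Zolotarev) agrees.

-1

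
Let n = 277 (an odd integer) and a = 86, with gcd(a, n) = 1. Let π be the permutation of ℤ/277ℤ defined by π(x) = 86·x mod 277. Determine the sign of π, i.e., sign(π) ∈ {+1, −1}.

Orbit of 250 under x↦86x: [250, 171, 25, 211, 141, 215, 208]… (length divides ord_277(86)).
3 cycles of lengths [138, 138, 1].
Σ(ℓ_i−1) = 277−3 = 274; sign = (−1)^274 = +1.
The Jacobi symbol (86|277) = +1 (Zolotarev) agrees.

+1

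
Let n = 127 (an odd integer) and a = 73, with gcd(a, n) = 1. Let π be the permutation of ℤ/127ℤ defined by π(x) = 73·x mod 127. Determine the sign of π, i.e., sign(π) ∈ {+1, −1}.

Start at x=2: 2 → 19 → 117 → 32 → 50 → 94 → 4 → … (one orbit).
π_73 has 7 disjoint cycles with lengths [21, 21, 21, 21, 21, 21, 1] on {0,…,126}.
127 − 7 = 120 transpositions; sign(π) = (−1)^120 = +1.
Check: (73/127) = +1 by Zolotarev.

+1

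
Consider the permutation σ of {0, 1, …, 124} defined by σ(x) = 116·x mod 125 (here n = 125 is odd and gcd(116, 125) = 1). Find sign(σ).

Trace 41: π^k(41) = [41, 6, 71, 111, 1, 116, 81] for k=0..6.
Cycle type of π: 25×4 + 5×4 + 1×5; total 13 cycles.
sign(π) = (−1)^{n − #cycles} = (−1)^{125−13} = (−1)^112 = +1.
Zolotarev: (116|125) = +1, matching the cycle-count sign.

+1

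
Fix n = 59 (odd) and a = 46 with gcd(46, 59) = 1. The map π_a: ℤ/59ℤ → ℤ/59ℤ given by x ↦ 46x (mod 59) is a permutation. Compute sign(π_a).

+1

Orbit of 53 under x↦46x: [53, 19, 48, 25, 29, 36, 4]… (length divides ord_59(46)).
π_46 has 3 disjoint cycles with lengths [29, 29, 1] on {0,…,58}.
With 3 cycles on 59 points, sign = (−1)^{59−3} = +1.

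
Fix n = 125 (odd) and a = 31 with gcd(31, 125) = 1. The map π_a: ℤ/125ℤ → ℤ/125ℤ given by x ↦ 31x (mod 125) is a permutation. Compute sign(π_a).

+1

Orbit of 61 under x↦31x: [61, 16, 121, 1, 31, 86, 41]… (length divides ord_125(31)).
Cycle type of π: 25×4 + 5×4 + 1×5; total 13 cycles.
sign(π) = (−1)^{n − #cycles} = (−1)^{125−13} = (−1)^112 = +1.
The Jacobi symbol (31|125) = +1 (Zolotarev) agrees.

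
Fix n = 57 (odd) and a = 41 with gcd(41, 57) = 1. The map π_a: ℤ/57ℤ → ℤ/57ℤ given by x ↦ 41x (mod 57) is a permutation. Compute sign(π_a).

Orbit of 41 under x↦41x: [41, 28, 8, 43, 53, 7, 2]… (length divides ord_57(41)).
Cycle lengths of π_41 on ℤ/57ℤ: [18, 18, 18, 2, 1]; 5 cycles in total.
n − c = 57 − 5 = 52; sign = (−1)^52 = +1.
Check: (41/57) = +1 by Zolotarev.

+1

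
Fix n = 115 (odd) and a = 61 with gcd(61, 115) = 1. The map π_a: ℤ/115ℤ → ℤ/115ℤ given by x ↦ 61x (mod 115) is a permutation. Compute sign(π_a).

-1

Orbit of 56 under x↦61x: [56, 81, 111, 101, 66, 1, 61]… (length divides ord_115(61)).
Cycle type of π: 22×5 + 1×5; total 10 cycles.
10 cycles on 115: each ℓ→(−1)^(ℓ−1), product (−1)^105 = -1.
(61|115)_J = -1 (Zolotarev's lemma cross-check).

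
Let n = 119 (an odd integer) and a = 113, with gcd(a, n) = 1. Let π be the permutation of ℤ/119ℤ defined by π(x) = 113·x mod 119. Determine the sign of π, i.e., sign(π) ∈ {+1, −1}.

-1

Trace 71: π^k(71) = [71, 50, 57, 15, 29, 64, 92] for k=0..6.
Cycle type of π: 16×7 + 1×7; total 14 cycles.
sign(π) = (−1)^{n − #cycles} = (−1)^{119−14} = (−1)^105 = -1.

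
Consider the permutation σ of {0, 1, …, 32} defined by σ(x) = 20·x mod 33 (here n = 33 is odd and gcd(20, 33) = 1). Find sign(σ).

-1

Trace 5: π^k(5) = [5, 1, 20, 4, 14, 16, 23] for k=0..6.
The orbit structure of x ↦ 20x mod 33: 6 orbits of sizes [10, 10, 5, 5, 2, 1].
Σ(ℓ_i−1) = 33−6 = 27; sign = (−1)^27 = -1.
Zolotarev: (20|33) = -1, matching the cycle-count sign.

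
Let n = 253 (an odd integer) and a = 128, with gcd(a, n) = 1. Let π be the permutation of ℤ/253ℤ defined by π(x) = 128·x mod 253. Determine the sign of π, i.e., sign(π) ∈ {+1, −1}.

Orbit of 248 under x↦128x: [248, 119, 52, 78, 117, 49, 200]… (length divides ord_253(128)).
6 cycles of lengths [110, 110, 11, 11, 10, 1].
253 − 6 = 247 transpositions; sign(π) = (−1)^247 = -1.

-1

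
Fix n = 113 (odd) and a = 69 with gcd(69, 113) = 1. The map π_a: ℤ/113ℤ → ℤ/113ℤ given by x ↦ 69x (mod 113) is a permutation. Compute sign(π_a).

Trace 44: π^k(44) = [44, 98, 95, 1, 69, 15, 18] for k=0..6.
Cycle lengths of π_69 on ℤ/113ℤ: [8, 8, 8, 8, 8, 8, 8, 8, 8, 8, 8, 8, 8, 8, 1]; 15 cycles in total.
With 15 cycles on 113 points, sign = (−1)^{113−15} = +1.
Zolotarev: (69|113) = +1, matching the cycle-count sign.

+1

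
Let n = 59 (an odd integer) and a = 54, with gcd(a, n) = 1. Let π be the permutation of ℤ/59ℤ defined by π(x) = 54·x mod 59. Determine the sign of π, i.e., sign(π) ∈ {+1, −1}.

Orbit of 54 under x↦54x: [54, 25, 52, 35, 2, 49, 50]… (length divides ord_59(54)).
Decompose π into cycles: lengths [58, 1] (2 cycles, including the fixed point 0).
Σ(ℓ_i−1) = 59−2 = 57; sign = (−1)^57 = -1.
Zolotarev: (54|59) = -1, matching the cycle-count sign.

-1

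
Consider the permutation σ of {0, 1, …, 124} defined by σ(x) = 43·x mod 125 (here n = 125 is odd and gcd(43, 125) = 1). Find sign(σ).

-1

Trace 49: π^k(49) = [49, 107, 101, 93, 124, 82, 26] for k=0..6.
Cycle type of π: 20×5 + 4×6 + 1; total 12 cycles.
n − c = 125 − 12 = 113; sign = (−1)^113 = -1.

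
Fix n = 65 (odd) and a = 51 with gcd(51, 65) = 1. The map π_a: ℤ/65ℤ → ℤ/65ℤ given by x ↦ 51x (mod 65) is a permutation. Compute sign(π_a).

+1

Trace 51: π^k(51) = [51, 1] for k=0..1.
Cycle lengths of π_51 on ℤ/65ℤ: [2, 2, 2, 2, 2, 2, 2, 2, 2, 2, 2, 2, 2, 2, 2, 2, 2, 2, 2, 2, 2, 2, 2, 2, 2, 2, 2, 2, 2, 2, 1, 1, 1, 1, 1]; 35 cycles in total.
sign(π) = (−1)^{n − #cycles} = (−1)^{65−35} = (−1)^30 = +1.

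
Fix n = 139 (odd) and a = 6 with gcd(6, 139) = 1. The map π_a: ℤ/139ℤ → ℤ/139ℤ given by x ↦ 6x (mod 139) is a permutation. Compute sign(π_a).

Trace 131: π^k(131) = [131, 91, 129, 79, 57, 64, 106] for k=0..6.
7 cycles of lengths [23, 23, 23, 23, 23, 23, 1].
With 7 cycles on 139 points, sign = (−1)^{139−7} = +1.

+1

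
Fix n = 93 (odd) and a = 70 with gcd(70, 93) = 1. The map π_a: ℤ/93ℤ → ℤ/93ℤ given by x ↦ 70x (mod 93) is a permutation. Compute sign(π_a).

Trace 70: π^k(70) = [70, 64, 16, 4, 1] for k=0..4.
21 cycles of lengths [5, 5, 5, 5, 5, 5, 5, 5, 5, 5, 5, 5, 5, 5, 5, 5, 5, 5, 1, 1, 1].
sign(π) = (−1)^{n − #cycles} = (−1)^{93−21} = (−1)^72 = +1.
Zolotarev: (70|93) = +1, matching the cycle-count sign.

+1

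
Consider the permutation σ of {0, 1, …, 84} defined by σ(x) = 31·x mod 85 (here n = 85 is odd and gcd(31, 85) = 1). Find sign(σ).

-1

Trace 11: π^k(11) = [11, 1, 31, 26, 41, 81, 46] for k=0..6.
Cycle lengths of π_31 on ℤ/85ℤ: [16, 16, 16, 16, 16, 1, 1, 1, 1, 1]; 10 cycles in total.
Σ(ℓ_i−1) = 85−10 = 75; sign = (−1)^75 = -1.
(31|85)_J = -1 (Zolotarev's lemma cross-check).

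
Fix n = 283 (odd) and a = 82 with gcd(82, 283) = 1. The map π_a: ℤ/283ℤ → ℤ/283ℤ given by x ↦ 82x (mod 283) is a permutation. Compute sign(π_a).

-1

Orbit of 163 under x↦82x: [163, 65, 236, 108, 83, 14, 16]… (length divides ord_283(82)).
Decompose π into cycles: lengths [282, 1] (2 cycles, including the fixed point 0).
With 2 cycles on 283 points, sign = (−1)^{283−2} = -1.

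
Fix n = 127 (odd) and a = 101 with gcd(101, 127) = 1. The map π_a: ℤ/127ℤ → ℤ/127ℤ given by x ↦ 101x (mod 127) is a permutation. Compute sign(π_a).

Trace 67: π^k(67) = [67, 36, 80, 79, 105, 64, 114] for k=0..6.
π_101 has 2 disjoint cycles with lengths [126, 1] on {0,…,126}.
127 − 2 = 125 transpositions; sign(π) = (−1)^125 = -1.
(101|127)_J = -1 (Zolotarev's lemma cross-check).

-1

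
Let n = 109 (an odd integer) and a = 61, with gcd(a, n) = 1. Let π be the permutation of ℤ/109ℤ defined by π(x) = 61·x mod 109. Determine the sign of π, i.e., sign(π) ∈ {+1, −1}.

Start at x=20: 20 → 21 → 82 → 97 → 31 → 38 → 29 → … (one orbit).
3 cycles of lengths [54, 54, 1].
n − c = 109 − 3 = 106; sign = (−1)^106 = +1.
Zolotarev: (61|109) = +1, matching the cycle-count sign.

+1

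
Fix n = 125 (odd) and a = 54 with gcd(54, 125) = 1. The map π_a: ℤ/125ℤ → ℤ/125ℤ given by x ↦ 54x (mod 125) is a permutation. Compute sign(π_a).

+1

Trace 69: π^k(69) = [69, 101, 79, 16, 114, 31, 49] for k=0..6.
Cycle type of π: 50×2 + 10×2 + 2×2 + 1; total 7 cycles.
125 − 7 = 118 transpositions; sign(π) = (−1)^118 = +1.
Zolotarev: (54|125) = +1, matching the cycle-count sign.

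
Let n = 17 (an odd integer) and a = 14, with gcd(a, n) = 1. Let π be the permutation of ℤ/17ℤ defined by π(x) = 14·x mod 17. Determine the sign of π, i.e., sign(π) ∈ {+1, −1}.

Start at x=7: 7 → 13 → 12 → 15 → 6 → 16 → 3 → … (one orbit).
Decompose π into cycles: lengths [16, 1] (2 cycles, including the fixed point 0).
sign(π) = (−1)^{n − #cycles} = (−1)^{17−2} = (−1)^15 = -1.
Via Zolotarev, sign(π_{14}) = (14|17) = -1.

-1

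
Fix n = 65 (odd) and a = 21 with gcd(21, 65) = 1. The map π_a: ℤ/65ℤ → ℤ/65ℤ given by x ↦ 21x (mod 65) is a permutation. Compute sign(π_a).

-1

Orbit of 31 under x↦21x: [31, 1, 21, 51]… (length divides ord_65(21)).
Decompose π into cycles: lengths [4, 4, 4, 4, 4, 4, 4, 4, 4, 4, 4, 4, 4, 4, 4, 1, 1, 1, 1, 1] (20 cycles, including the fixed point 0).
65 − 20 = 45 transpositions; sign(π) = (−1)^45 = -1.
(21|65)_J = -1 (Zolotarev's lemma cross-check).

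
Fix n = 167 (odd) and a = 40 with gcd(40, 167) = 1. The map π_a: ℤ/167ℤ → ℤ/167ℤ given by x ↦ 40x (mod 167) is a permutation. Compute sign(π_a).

Trace 160: π^k(160) = [160, 54, 156, 61, 102, 72, 41] for k=0..6.
Decompose π into cycles: lengths [166, 1] (2 cycles, including the fixed point 0).
167 − 2 = 165 transpositions; sign(π) = (−1)^165 = -1.
Check: (40/167) = -1 by Zolotarev.

-1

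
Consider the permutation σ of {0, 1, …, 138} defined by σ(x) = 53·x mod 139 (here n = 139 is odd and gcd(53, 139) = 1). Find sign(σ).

Trace 137: π^k(137) = [137, 33, 81, 123, 125, 92, 11] for k=0..6.
Cycle type of π: 138 + 1; total 2 cycles.
139 − 2 = 137 transpositions; sign(π) = (−1)^137 = -1.

-1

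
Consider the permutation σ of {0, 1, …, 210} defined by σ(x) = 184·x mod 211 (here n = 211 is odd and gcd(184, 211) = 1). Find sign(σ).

Trace 114: π^k(114) = [114, 87, 183, 123, 55, 203, 5] for k=0..6.
7 cycles of lengths [35, 35, 35, 35, 35, 35, 1].
7 cycles on 211: each ℓ→(−1)^(ℓ−1), product (−1)^204 = +1.
Check: (184/211) = +1 by Zolotarev.

+1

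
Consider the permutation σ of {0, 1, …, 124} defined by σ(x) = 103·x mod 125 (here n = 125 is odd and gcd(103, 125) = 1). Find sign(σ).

Trace 33: π^k(33) = [33, 24, 97, 116, 73, 19, 82] for k=0..6.
The orbit structure of x ↦ 103x mod 125: 4 orbits of sizes [100, 20, 4, 1].
sign(π) = (−1)^{n − #cycles} = (−1)^{125−4} = (−1)^121 = -1.

-1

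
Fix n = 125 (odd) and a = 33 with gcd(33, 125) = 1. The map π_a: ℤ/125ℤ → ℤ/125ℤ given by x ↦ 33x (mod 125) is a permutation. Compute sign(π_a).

-1

Orbit of 42 under x↦33x: [42, 11, 113, 104, 57, 6, 73]… (length divides ord_125(33)).
Decompose π into cycles: lengths [100, 20, 4, 1] (4 cycles, including the fixed point 0).
4 cycles on 125: each ℓ→(−1)^(ℓ−1), product (−1)^121 = -1.
Check: (33/125) = -1 by Zolotarev.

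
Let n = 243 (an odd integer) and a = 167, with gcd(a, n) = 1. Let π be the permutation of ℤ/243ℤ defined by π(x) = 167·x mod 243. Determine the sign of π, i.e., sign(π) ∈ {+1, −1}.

-1

Start at x=52: 52 → 179 → 4 → 182 → 19 → 14 → 151 → … (one orbit).
Cycle type of π: 162 + 54 + 18 + 6 + 2 + 1; total 6 cycles.
Σ(ℓ_i−1) = 243−6 = 237; sign = (−1)^237 = -1.
The Jacobi symbol (167|243) = -1 (Zolotarev) agrees.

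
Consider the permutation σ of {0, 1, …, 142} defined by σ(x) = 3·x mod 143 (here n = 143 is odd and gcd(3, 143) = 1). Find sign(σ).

+1

Start at x=126: 126 → 92 → 133 → 113 → 53 → 16 → 48 → … (one orbit).
π_3 has 15 disjoint cycles with lengths [15, 15, 15, 15, 15, 15, 15, 15, 5, 5, 3, 3, 3, 3, 1] on {0,…,142}.
15 cycles on 143: each ℓ→(−1)^(ℓ−1), product (−1)^128 = +1.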